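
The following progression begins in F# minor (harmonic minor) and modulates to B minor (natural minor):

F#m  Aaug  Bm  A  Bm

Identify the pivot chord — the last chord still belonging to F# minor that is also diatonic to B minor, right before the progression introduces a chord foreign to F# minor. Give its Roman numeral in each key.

Chords diatonic to F# minor: F#m, G#dim, Aaug, Bm, C#, D, E#dim.
Reading the progression, the first chord not in that set is A, so the modulation leaves F# minor there.
The chord immediately before A is Bm, which is diatonic to both keys: iv in F# minor and i in B minor.

Bm — iv in F# minor, i in B minor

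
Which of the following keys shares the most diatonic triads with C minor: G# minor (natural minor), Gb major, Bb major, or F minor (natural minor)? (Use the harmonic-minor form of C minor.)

F minor

Triads of C minor (harmonic minor): Cm (i), Ddim (ii°), Ebaug (III+), Fm (iv), G (V), Ab (VI), Bdim (vii°).
G# minor (natural minor) shares 0: none.
Gb major shares 0: none.
Bb major shares 1: Cm.
F minor (natural minor) shares 3: Cm, Fm, Ab.
The most common triads (3) are shared with F minor.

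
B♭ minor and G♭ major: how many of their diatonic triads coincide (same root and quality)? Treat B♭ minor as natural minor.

Diatonic triads of B♭ minor (natural minor): B♭m (i), Cdim (ii°), D♭ (III), E♭m (iv), Fm (v), G♭ (VI), A♭ (VII).
Diatonic triads of G♭ major: G♭ (I), A♭m (ii), B♭m (iii), C♭ (IV), D♭ (V), E♭m (vi), Fdim (vii°).
Matching root and quality in both lists: B♭m, D♭, E♭m, G♭.
That gives 4 common triads.

4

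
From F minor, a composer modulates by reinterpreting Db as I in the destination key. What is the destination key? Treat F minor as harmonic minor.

The numeral I denotes a major triad on scale degree 1. With Db on degree 1, the tonic of the new key is Db.
Degree 1 carries a major triad in major keys, so the destination is Db major.
Check: the diatonic triads of Db major are Db (I), Ebm (ii), Fm (iii), Gb (IV), Ab (V), Bbm (vi), Cdim (vii°) — Db is indeed I.

Db major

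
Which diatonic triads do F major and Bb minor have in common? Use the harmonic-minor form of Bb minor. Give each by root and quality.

F

Triads in F major: F (I), Gm (ii), Am (iii), Bb (IV), C (V), Dm (vi), Edim (vii°).
Triads in Bb minor (harmonic minor): Bbm (i), Cdim (ii°), Dbaug (III+), Ebm (iv), F (V), Gb (VI), Adim (vii°).
Shared triads with their functions: F (I in F major, V in Bb minor).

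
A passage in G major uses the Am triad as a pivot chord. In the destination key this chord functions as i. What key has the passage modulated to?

A minor

The numeral i denotes a minor triad on scale degree 1. With A on degree 1, the tonic of the new key is A.
Degree 1 carries a minor triad in minor keys, so the destination is A minor.
Check: the diatonic triads of A minor (natural minor) are Am (i), Bdim (ii°), C (III), Dm (iv), Em (v), F (VI), G (VII) — Am is indeed i.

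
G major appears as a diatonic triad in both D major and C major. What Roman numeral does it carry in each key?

IV in D major; V in C major

The scale of D major is D E F# G A B C#; G is degree 4, and the triad built there (G-B-D) is major, so it is IV.
The scale of C major is C D E F G A B; G is degree 5, and the triad built there (G-B-D) is major, so it is V.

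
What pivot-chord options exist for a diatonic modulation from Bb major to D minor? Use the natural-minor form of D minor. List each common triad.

Bb, Dm, F, Gm

Triads in Bb major: Bb (I), Cm (ii), Dm (iii), Eb (IV), F (V), Gm (vi), Adim (vii°).
Triads in D minor (natural minor): Dm (i), Edim (ii°), F (III), Gm (iv), Am (v), Bb (VI), C (VII).
Shared triads with their functions: Bb (I in Bb major, VI in D minor); Dm (iii in Bb major, i in D minor); F (V in Bb major, III in D minor); Gm (vi in Bb major, iv in D minor).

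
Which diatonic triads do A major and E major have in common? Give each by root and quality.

Triads in A major: A (I), Bm (ii), C#m (iii), D (IV), E (V), F#m (vi), G#dim (vii°).
Triads in E major: E (I), F#m (ii), G#m (iii), A (IV), B (V), C#m (vi), D#dim (vii°).
Shared triads with their functions: A (I in A major, IV in E major); C#m (iii in A major, vi in E major); E (V in A major, I in E major); F#m (vi in A major, ii in E major).

A, C#m, E, F#m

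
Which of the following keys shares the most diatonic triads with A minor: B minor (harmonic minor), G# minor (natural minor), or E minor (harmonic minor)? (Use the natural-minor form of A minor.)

Triads of A minor (natural minor): A minor (i), B diminished (ii°), C major (III), D minor (iv), E minor (v), F major (VI), G major (VII).
B minor (harmonic minor) shares 2: Em, G.
G# minor (natural minor) shares 0: none.
E minor (harmonic minor) shares 3: Am, C, Em.
The most common triads (3) are shared with E minor.

E minor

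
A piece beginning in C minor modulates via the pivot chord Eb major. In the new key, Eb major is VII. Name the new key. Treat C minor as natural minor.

F minor

The numeral VII denotes a major triad on scale degree 7. With Eb on degree 7, the tonic of the new key is F.
Degree 7 carries a major triad in natural-minor keys, so the destination is F minor.
Check: the diatonic triads of F minor (natural minor) are Fm (i), Gdim (ii°), Ab (III), Bbm (iv), Cm (v), Db (VI), Eb (VII) — Eb major is indeed VII.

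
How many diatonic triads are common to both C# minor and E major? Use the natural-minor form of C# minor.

Diatonic triads of C# minor (natural minor): C#m (i), D#dim (ii°), E (III), F#m (iv), G#m (v), A (VI), B (VII).
Diatonic triads of E major: E (I), F#m (ii), G#m (iii), A (IV), B (V), C#m (vi), D#dim (vii°).
Matching root and quality in both lists: C#m, D#dim, E, F#m, G#m, A, B.
That gives 7 common triads.

7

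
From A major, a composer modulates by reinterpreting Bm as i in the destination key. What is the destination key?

The numeral i denotes a minor triad on scale degree 1. With B on degree 1, the tonic of the new key is B.
Degree 1 carries a minor triad in minor keys, so the destination is B minor.
Check: the diatonic triads of B minor (natural minor) are Bm (i), C#dim (ii°), D (III), Em (iv), F#m (v), G (VI), A (VII) — Bm is indeed i.

B minor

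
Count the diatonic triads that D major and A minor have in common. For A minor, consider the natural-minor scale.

2

Diatonic triads of D major: D (I), Em (ii), F#m (iii), G (IV), A (V), Bm (vi), C#dim (vii°).
Diatonic triads of A minor (natural minor): Am (i), Bdim (ii°), C (III), Dm (iv), Em (v), F (VI), G (VII).
Matching root and quality in both lists: Em, G.
That gives 2 common triads.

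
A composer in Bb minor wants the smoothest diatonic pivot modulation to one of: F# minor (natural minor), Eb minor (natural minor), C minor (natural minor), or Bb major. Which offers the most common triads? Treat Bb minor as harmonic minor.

Triads of Bb minor (harmonic minor): Bbm (i), Cdim (ii°), Dbaug (III+), Ebm (iv), F (V), Gb (VI), Adim (vii°).
F# minor (natural minor) shares 0: none.
Eb minor (natural minor) shares 3: Bbm, Ebm, Gb.
C minor (natural minor) shares 0: none.
Bb major shares 2: F, Adim.
The most common triads (3) are shared with Eb minor.

Eb minor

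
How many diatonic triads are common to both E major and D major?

2

Diatonic triads of E major: E (I), F#m (ii), G#m (iii), A (IV), B (V), C#m (vi), D#dim (vii°).
Diatonic triads of D major: D (I), Em (ii), F#m (iii), G (IV), A (V), Bm (vi), C#dim (vii°).
Matching root and quality in both lists: F#m, A.
That gives 2 common triads.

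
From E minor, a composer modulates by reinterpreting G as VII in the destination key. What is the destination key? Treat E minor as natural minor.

The numeral VII denotes a major triad on scale degree 7. With G on degree 7, the tonic of the new key is A.
Degree 7 carries a major triad in natural-minor keys, so the destination is A minor.
Check: the diatonic triads of A minor (natural minor) are Am (i), Bdim (ii°), C (III), Dm (iv), Em (v), F (VI), G (VII) — G is indeed VII.

A minor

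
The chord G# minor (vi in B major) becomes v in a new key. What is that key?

The numeral v denotes a minor triad on scale degree 5. With G# on degree 5, the tonic of the new key is C#.
Degree 5 carries a minor triad in natural-minor keys, so the destination is C# minor.
Check: the diatonic triads of C# minor (natural minor) are C#m (i), D#dim (ii°), E (III), F#m (iv), G#m (v), A (VI), B (VII) — G# minor is indeed v.

C# minor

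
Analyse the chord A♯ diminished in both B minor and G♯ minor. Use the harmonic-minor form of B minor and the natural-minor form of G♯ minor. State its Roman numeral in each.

vii° in B minor; ii° in G♯ minor

The scale of B minor (harmonic minor) is B C♯ D E F♯ G A♯; A♯ is degree 7, and the triad built there (A♯-C♯-E) is diminished, so it is vii°.
The scale of G♯ minor (natural minor) is G♯ A♯ B C♯ D♯ E F♯; A♯ is degree 2, and the triad built there (A♯-C♯-E) is diminished, so it is ii°.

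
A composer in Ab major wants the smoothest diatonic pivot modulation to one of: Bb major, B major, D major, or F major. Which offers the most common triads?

Triads of Ab major: Ab (I), Bbm (ii), Cm (iii), Db (IV), Eb (V), Fm (vi), Gdim (vii°).
Bb major shares 2: Cm, Eb.
B major shares 0: none.
D major shares 0: none.
F major shares 0: none.
The most common triads (2) are shared with Bb major.

Bb major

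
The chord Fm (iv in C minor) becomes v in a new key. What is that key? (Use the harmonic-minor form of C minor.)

Bb minor

The numeral v denotes a minor triad on scale degree 5. With F on degree 5, the tonic of the new key is Bb.
Degree 5 carries a minor triad in natural-minor keys, so the destination is Bb minor.
Check: the diatonic triads of Bb minor (natural minor) are Bbm (i), Cdim (ii°), Db (III), Ebm (iv), Fm (v), Gb (VI), Ab (VII) — Fm is indeed v.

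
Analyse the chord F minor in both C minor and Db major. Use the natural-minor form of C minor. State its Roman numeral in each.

The scale of C minor (natural minor) is C D Eb F G Ab Bb; F is degree 4, and the triad built there (F-Ab-C) is minor, so it is iv.
The scale of Db major is Db Eb F Gb Ab Bb C; F is degree 3, and the triad built there (F-Ab-C) is minor, so it is iii.

iv in C minor; iii in Db major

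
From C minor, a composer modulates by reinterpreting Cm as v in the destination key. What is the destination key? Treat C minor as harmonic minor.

The numeral v denotes a minor triad on scale degree 5. With C on degree 5, the tonic of the new key is F.
Degree 5 carries a minor triad in natural-minor keys, so the destination is F minor.
Check: the diatonic triads of F minor (natural minor) are Fm (i), Gdim (ii°), Ab (III), Bbm (iv), Cm (v), Db (VI), Eb (VII) — Cm is indeed v.

F minor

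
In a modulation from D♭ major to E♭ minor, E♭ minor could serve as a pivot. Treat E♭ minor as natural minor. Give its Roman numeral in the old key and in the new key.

The scale of D♭ major is D♭ E♭ F G♭ A♭ B♭ C; E♭ is degree 2, and the triad built there (E♭-G♭-B♭) is minor, so it is ii.
The scale of E♭ minor (natural minor) is E♭ F G♭ A♭ B♭ C♭ D♭; E♭ is degree 1, and the triad built there (E♭-G♭-B♭) is minor, so it is i.

ii in D♭ major; i in E♭ minor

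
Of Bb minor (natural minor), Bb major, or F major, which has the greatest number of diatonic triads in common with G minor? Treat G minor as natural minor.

Triads of G minor (natural minor): G minor (i), A diminished (ii°), Bb major (III), C minor (iv), D minor (v), Eb major (VI), F major (VII).
Bb minor (natural minor) shares 0: none.
Bb major shares 7: Gm, Adim, Bb, Cm, Dm, Eb, F.
F major shares 4: Gm, Bb, Dm, F.
The most common triads (7) are shared with Bb major.

Bb major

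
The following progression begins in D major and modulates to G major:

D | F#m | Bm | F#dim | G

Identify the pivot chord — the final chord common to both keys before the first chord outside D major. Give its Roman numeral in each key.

Chords diatonic to D major: D, Em, F#m, G, A, Bm, C#dim.
Reading the progression, the first chord not in that set is F#dim, so the modulation leaves D major there.
The chord immediately before F#dim is Bm, which is diatonic to both keys: vi in D major and iii in G major.

Bm — vi in D major, iii in G major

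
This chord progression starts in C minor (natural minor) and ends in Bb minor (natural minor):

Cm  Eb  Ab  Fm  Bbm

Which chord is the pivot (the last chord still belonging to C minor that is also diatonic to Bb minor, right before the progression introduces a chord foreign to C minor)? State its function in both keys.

Fm — iv in C minor, v in Bb minor

Chords diatonic to C minor: Cm, Ddim, Eb, Fm, Gm, Ab, Bb.
Reading the progression, the first chord not in that set is Bbm, so the modulation leaves C minor there.
The chord immediately before Bbm is Fm, which is diatonic to both keys: iv in C minor and v in Bb minor.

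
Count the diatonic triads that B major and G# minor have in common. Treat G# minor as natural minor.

7

Diatonic triads of B major: B major (I), C# minor (ii), D# minor (iii), E major (IV), F# major (V), G# minor (vi), A# diminished (vii°).
Diatonic triads of G# minor (natural minor): G# minor (i), A# diminished (ii°), B major (III), C# minor (iv), D# minor (v), E major (VI), F# major (VII).
Matching root and quality in both lists: B major, C# minor, D# minor, E major, F# major, G# minor, A# diminished.
That gives 7 common triads.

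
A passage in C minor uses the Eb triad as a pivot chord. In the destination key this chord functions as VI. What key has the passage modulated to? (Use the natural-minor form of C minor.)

G minor

The numeral VI denotes a major triad on scale degree 6. With Eb on degree 6, the tonic of the new key is G.
Degree 6 carries a major triad in minor keys, so the destination is G minor.
Check: the diatonic triads of G minor (natural minor) are Gm (i), Adim (ii°), Bb (III), Cm (iv), Dm (v), Eb (VI), F (VII) — Eb is indeed VI.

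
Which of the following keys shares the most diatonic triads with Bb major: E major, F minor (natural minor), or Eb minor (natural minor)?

F minor

Triads of Bb major: Bb (I), Cm (ii), Dm (iii), Eb (IV), F (V), Gm (vi), Adim (vii°).
E major shares 0: none.
F minor (natural minor) shares 2: Cm, Eb.
Eb minor (natural minor) shares 0: none.
The most common triads (2) are shared with F minor.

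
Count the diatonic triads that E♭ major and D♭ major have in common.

2

Diatonic triads of E♭ major: E♭ (I), Fm (ii), Gm (iii), A♭ (IV), B♭ (V), Cm (vi), Ddim (vii°).
Diatonic triads of D♭ major: D♭ (I), E♭m (ii), Fm (iii), G♭ (IV), A♭ (V), B♭m (vi), Cdim (vii°).
Matching root and quality in both lists: Fm, A♭.
That gives 2 common triads.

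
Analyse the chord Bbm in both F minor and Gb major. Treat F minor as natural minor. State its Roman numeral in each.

The scale of F minor (natural minor) is F G Ab Bb C Db Eb; Bb is degree 4, and the triad built there (Bb-Db-F) is minor, so it is iv.
The scale of Gb major is Gb Ab Bb Cb Db Eb F; Bb is degree 3, and the triad built there (Bb-Db-F) is minor, so it is iii.

iv in F minor; iii in Gb major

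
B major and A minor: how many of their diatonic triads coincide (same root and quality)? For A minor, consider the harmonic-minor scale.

Diatonic triads of B major: B (I), C#m (ii), D#m (iii), E (IV), F# (V), G#m (vi), A#dim (vii°).
Diatonic triads of A minor (harmonic minor): Am (i), Bdim (ii°), Caug (III+), Dm (iv), E (V), F (VI), G#dim (vii°).
Matching root and quality in both lists: E.
That gives 1 common triad.

1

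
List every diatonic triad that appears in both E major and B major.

E, G#m, B, C#m

Triads in E major: E (I), F#m (ii), G#m (iii), A (IV), B (V), C#m (vi), D#dim (vii°).
Triads in B major: B (I), C#m (ii), D#m (iii), E (IV), F# (V), G#m (vi), A#dim (vii°).
Shared triads with their functions: E (I in E major, IV in B major); G#m (iii in E major, vi in B major); B (V in E major, I in B major); C#m (vi in E major, ii in B major).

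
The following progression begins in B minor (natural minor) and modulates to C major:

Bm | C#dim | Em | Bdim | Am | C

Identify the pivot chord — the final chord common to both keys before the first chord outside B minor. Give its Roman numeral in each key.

Chords diatonic to B minor: Bm, C#dim, D, Em, F#m, G, A.
Reading the progression, the first chord not in that set is Bdim, so the modulation leaves B minor there.
The chord immediately before Bdim is Em, which is diatonic to both keys: iv in B minor and iii in C major.

Em — iv in B minor, iii in C major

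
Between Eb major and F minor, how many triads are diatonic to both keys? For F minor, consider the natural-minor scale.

Diatonic triads of Eb major: Eb (I), Fm (ii), Gm (iii), Ab (IV), Bb (V), Cm (vi), Ddim (vii°).
Diatonic triads of F minor (natural minor): Fm (i), Gdim (ii°), Ab (III), Bbm (iv), Cm (v), Db (VI), Eb (VII).
Matching root and quality in both lists: Eb, Fm, Ab, Cm.
That gives 4 common triads.

4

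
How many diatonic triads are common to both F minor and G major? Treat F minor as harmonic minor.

1

Diatonic triads of F minor (harmonic minor): Fm (i), Gdim (ii°), Abaug (III+), Bbm (iv), C (V), Db (VI), Edim (vii°).
Diatonic triads of G major: G (I), Am (ii), Bm (iii), C (IV), D (V), Em (vi), F#dim (vii°).
Matching root and quality in both lists: C.
That gives 1 common triad.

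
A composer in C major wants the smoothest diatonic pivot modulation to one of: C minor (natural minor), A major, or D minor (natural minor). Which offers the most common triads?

Triads of C major: C (I), Dm (ii), Em (iii), F (IV), G (V), Am (vi), Bdim (vii°).
C minor (natural minor) shares 0: none.
A major shares 0: none.
D minor (natural minor) shares 4: C, Dm, F, Am.
The most common triads (4) are shared with D minor.

D minor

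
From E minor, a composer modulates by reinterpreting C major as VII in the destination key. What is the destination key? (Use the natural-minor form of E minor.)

D minor

The numeral VII denotes a major triad on scale degree 7. With C on degree 7, the tonic of the new key is D.
Degree 7 carries a major triad in natural-minor keys, so the destination is D minor.
Check: the diatonic triads of D minor (natural minor) are Dm (i), Edim (ii°), F (III), Gm (iv), Am (v), Bb (VI), C (VII) — C major is indeed VII.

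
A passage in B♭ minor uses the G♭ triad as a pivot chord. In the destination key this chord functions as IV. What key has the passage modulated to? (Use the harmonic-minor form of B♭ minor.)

D♭ major

The numeral IV denotes a major triad on scale degree 4. With G♭ on degree 4, the tonic of the new key is D♭.
Degree 4 carries a major triad in major keys, so the destination is D♭ major.
Check: the diatonic triads of D♭ major are D♭ (I), E♭m (ii), Fm (iii), G♭ (IV), A♭ (V), B♭m (vi), Cdim (vii°) — G♭ is indeed IV.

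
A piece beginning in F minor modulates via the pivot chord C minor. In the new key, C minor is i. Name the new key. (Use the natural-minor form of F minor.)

C minor

The numeral i denotes a minor triad on scale degree 1. With C on degree 1, the tonic of the new key is C.
Degree 1 carries a minor triad in minor keys, so the destination is C minor.
Check: the diatonic triads of C minor (natural minor) are Cm (i), Ddim (ii°), E♭ (III), Fm (iv), Gm (v), A♭ (VI), B♭ (VII) — C minor is indeed i.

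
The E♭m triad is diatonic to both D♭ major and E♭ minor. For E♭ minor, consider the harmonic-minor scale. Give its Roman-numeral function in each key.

ii in D♭ major; i in E♭ minor

The scale of D♭ major is D♭ E♭ F G♭ A♭ B♭ C; E♭ is degree 2, and the triad built there (E♭-G♭-B♭) is minor, so it is ii.
The scale of E♭ minor (harmonic minor) is E♭ F G♭ A♭ B♭ C♭ D; E♭ is degree 1, and the triad built there (E♭-G♭-B♭) is minor, so it is i.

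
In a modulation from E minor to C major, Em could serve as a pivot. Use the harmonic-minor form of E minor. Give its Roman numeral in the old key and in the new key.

The scale of E minor (harmonic minor) is E F♯ G A B C D♯; E is degree 1, and the triad built there (E-G-B) is minor, so it is i.
The scale of C major is C D E F G A B; E is degree 3, and the triad built there (E-G-B) is minor, so it is iii.

i in E minor; iii in C major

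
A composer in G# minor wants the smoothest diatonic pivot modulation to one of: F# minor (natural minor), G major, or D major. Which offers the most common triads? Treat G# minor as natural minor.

F# minor

Triads of G# minor (natural minor): G#m (i), A#dim (ii°), B (III), C#m (iv), D#m (v), E (VI), F# (VII).
F# minor (natural minor) shares 2: C#m, E.
G major shares 0: none.
D major shares 0: none.
The most common triads (2) are shared with F# minor.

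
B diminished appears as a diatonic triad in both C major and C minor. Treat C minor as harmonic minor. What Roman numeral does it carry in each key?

The scale of C major is C D E F G A B; B is degree 7, and the triad built there (B-D-F) is diminished, so it is vii°.
The scale of C minor (harmonic minor) is C D Eb F G Ab B; B is degree 7, and the triad built there (B-D-F) is diminished, so it is vii°.

vii° in C major; vii° in C minor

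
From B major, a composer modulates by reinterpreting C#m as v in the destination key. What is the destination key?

F# minor

The numeral v denotes a minor triad on scale degree 5. With C# on degree 5, the tonic of the new key is F#.
Degree 5 carries a minor triad in natural-minor keys, so the destination is F# minor.
Check: the diatonic triads of F# minor (natural minor) are F#m (i), G#dim (ii°), A (III), Bm (iv), C#m (v), D (VI), E (VII) — C#m is indeed v.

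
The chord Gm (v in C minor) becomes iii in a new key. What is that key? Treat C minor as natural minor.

The numeral iii denotes a minor triad on scale degree 3. With G on degree 3, the tonic of the new key is Eb.
Degree 3 carries a minor triad in major keys, so the destination is Eb major.
Check: the diatonic triads of Eb major are Eb (I), Fm (ii), Gm (iii), Ab (IV), Bb (V), Cm (vi), Ddim (vii°) — Gm is indeed iii.

Eb major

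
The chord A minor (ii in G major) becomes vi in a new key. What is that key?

The numeral vi denotes a minor triad on scale degree 6. With A on degree 6, the tonic of the new key is C.
Degree 6 carries a minor triad in major keys, so the destination is C major.
Check: the diatonic triads of C major are C (I), Dm (ii), Em (iii), F (IV), G (V), Am (vi), Bdim (vii°) — A minor is indeed vi.

C major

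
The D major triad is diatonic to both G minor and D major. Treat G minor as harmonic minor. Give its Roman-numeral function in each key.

The scale of G minor (harmonic minor) is G A B♭ C D E♭ F♯; D is degree 5, and the triad built there (D-F♯-A) is major, so it is V.
The scale of D major is D E F♯ G A B C♯; D is degree 1, and the triad built there (D-F♯-A) is major, so it is I.

V in G minor; I in D major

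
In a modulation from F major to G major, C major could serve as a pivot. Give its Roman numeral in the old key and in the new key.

The scale of F major is F G A Bb C D E; C is degree 5, and the triad built there (C-E-G) is major, so it is V.
The scale of G major is G A B C D E F#; C is degree 4, and the triad built there (C-E-G) is major, so it is IV.

V in F major; IV in G major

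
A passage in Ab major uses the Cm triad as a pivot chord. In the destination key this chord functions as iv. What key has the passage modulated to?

The numeral iv denotes a minor triad on scale degree 4. With C on degree 4, the tonic of the new key is G.
Degree 4 carries a minor triad in minor keys, so the destination is G minor.
Check: the diatonic triads of G minor (natural minor) are Gm (i), Adim (ii°), Bb (III), Cm (iv), Dm (v), Eb (VI), F (VII) — Cm is indeed iv.

G minor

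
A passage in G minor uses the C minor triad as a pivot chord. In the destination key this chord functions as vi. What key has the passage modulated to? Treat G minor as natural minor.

The numeral vi denotes a minor triad on scale degree 6. With C on degree 6, the tonic of the new key is Eb.
Degree 6 carries a minor triad in major keys, so the destination is Eb major.
Check: the diatonic triads of Eb major are Eb (I), Fm (ii), Gm (iii), Ab (IV), Bb (V), Cm (vi), Ddim (vii°) — C minor is indeed vi.

Eb major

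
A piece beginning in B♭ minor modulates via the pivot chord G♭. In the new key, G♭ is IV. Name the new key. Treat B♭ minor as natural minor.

D♭ major

The numeral IV denotes a major triad on scale degree 4. With G♭ on degree 4, the tonic of the new key is D♭.
Degree 4 carries a major triad in major keys, so the destination is D♭ major.
Check: the diatonic triads of D♭ major are D♭ (I), E♭m (ii), Fm (iii), G♭ (IV), A♭ (V), B♭m (vi), Cdim (vii°) — G♭ is indeed IV.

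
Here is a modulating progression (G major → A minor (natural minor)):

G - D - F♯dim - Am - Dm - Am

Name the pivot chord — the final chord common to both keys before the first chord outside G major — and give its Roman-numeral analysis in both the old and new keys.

Chords diatonic to G major: G, Am, Bm, C, D, Em, F♯dim.
Reading the progression, the first chord not in that set is Dm, so the modulation leaves G major there.
The chord immediately before Dm is Am, which is diatonic to both keys: ii in G major and i in A minor.

Am — ii in G major, i in A minor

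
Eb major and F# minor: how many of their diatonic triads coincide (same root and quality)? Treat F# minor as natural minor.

Diatonic triads of Eb major: Eb major (I), F minor (ii), G minor (iii), Ab major (IV), Bb major (V), C minor (vi), D diminished (vii°).
Diatonic triads of F# minor (natural minor): F# minor (i), G# diminished (ii°), A major (III), B minor (iv), C# minor (v), D major (VI), E major (VII).
No triad has the same root and quality in both keys.

0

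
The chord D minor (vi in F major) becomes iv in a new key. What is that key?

The numeral iv denotes a minor triad on scale degree 4. With D on degree 4, the tonic of the new key is A.
Degree 4 carries a minor triad in minor keys, so the destination is A minor.
Check: the diatonic triads of A minor (natural minor) are Am (i), Bdim (ii°), C (III), Dm (iv), Em (v), F (VI), G (VII) — D minor is indeed iv.

A minor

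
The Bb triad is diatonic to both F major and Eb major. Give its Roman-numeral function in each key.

The scale of F major is F G A Bb C D E; Bb is degree 4, and the triad built there (Bb-D-F) is major, so it is IV.
The scale of Eb major is Eb F G Ab Bb C D; Bb is degree 5, and the triad built there (Bb-D-F) is major, so it is V.

IV in F major; V in Eb major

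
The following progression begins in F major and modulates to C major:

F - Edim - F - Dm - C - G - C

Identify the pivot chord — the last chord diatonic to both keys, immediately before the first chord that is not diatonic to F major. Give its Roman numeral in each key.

Chords diatonic to F major: F, Gm, Am, Bb, C, Dm, Edim.
Reading the progression, the first chord not in that set is G, so the modulation leaves F major there.
The chord immediately before G is C, which is diatonic to both keys: V in F major and I in C major.

C — V in F major, I in C major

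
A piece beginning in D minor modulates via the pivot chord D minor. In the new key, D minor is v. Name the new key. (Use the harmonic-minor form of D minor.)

G minor

The numeral v denotes a minor triad on scale degree 5. With D on degree 5, the tonic of the new key is G.
Degree 5 carries a minor triad in natural-minor keys, so the destination is G minor.
Check: the diatonic triads of G minor (natural minor) are Gm (i), Adim (ii°), B♭ (III), Cm (iv), Dm (v), E♭ (VI), F (VII) — D minor is indeed v.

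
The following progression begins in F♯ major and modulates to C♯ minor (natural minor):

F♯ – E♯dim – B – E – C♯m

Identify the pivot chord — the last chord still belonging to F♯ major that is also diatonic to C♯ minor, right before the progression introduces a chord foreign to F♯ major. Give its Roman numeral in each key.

B — IV in F♯ major, VII in C♯ minor

Chords diatonic to F♯ major: F♯, G♯m, A♯m, B, C♯, D♯m, E♯dim.
Reading the progression, the first chord not in that set is E, so the modulation leaves F♯ major there.
The chord immediately before E is B, which is diatonic to both keys: IV in F♯ major and VII in C♯ minor.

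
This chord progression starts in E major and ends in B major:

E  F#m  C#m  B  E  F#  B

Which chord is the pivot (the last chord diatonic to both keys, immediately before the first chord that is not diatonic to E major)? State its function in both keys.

E — I in E major, IV in B major

Chords diatonic to E major: E, F#m, G#m, A, B, C#m, D#dim.
Reading the progression, the first chord not in that set is F#, so the modulation leaves E major there.
The chord immediately before F# is E, which is diatonic to both keys: I in E major and IV in B major.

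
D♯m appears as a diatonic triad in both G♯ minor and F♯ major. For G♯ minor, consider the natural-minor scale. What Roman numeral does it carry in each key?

v in G♯ minor; vi in F♯ major

The scale of G♯ minor (natural minor) is G♯ A♯ B C♯ D♯ E F♯; D♯ is degree 5, and the triad built there (D♯-F♯-A♯) is minor, so it is v.
The scale of F♯ major is F♯ G♯ A♯ B C♯ D♯ E♯; D♯ is degree 6, and the triad built there (D♯-F♯-A♯) is minor, so it is vi.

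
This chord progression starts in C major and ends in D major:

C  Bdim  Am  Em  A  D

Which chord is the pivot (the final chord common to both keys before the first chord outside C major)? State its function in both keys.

Chords diatonic to C major: C, Dm, Em, F, G, Am, Bdim.
Reading the progression, the first chord not in that set is A, so the modulation leaves C major there.
The chord immediately before A is Em, which is diatonic to both keys: iii in C major and ii in D major.

Em — iii in C major, ii in D major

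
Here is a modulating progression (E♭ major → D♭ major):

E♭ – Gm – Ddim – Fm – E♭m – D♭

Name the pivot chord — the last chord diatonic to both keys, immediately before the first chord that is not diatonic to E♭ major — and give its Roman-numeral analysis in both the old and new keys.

Chords diatonic to E♭ major: E♭, Fm, Gm, A♭, B♭, Cm, Ddim.
Reading the progression, the first chord not in that set is E♭m, so the modulation leaves E♭ major there.
The chord immediately before E♭m is Fm, which is diatonic to both keys: ii in E♭ major and iii in D♭ major.

Fm — ii in E♭ major, iii in D♭ major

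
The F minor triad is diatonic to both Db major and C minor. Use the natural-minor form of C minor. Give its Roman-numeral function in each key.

The scale of Db major is Db Eb F Gb Ab Bb C; F is degree 3, and the triad built there (F-Ab-C) is minor, so it is iii.
The scale of C minor (natural minor) is C D Eb F G Ab Bb; F is degree 4, and the triad built there (F-Ab-C) is minor, so it is iv.

iii in Db major; iv in C minor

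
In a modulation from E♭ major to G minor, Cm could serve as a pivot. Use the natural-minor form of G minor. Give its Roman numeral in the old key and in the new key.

The scale of E♭ major is E♭ F G A♭ B♭ C D; C is degree 6, and the triad built there (C-E♭-G) is minor, so it is vi.
The scale of G minor (natural minor) is G A B♭ C D E♭ F; C is degree 4, and the triad built there (C-E♭-G) is minor, so it is iv.

vi in E♭ major; iv in G minor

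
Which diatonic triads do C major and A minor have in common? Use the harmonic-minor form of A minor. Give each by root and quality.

Triads in C major: C (I), Dm (ii), Em (iii), F (IV), G (V), Am (vi), Bdim (vii°).
Triads in A minor (harmonic minor): Am (i), Bdim (ii°), Caug (III+), Dm (iv), E (V), F (VI), G#dim (vii°).
Shared triads with their functions: Dm (ii in C major, iv in A minor); F (IV in C major, VI in A minor); Am (vi in C major, i in A minor); Bdim (vii° in C major, ii° in A minor).

Dm, F, Am, Bdim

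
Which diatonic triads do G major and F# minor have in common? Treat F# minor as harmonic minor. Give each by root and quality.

Bm, D

Triads in G major: G (I), Am (ii), Bm (iii), C (IV), D (V), Em (vi), F#dim (vii°).
Triads in F# minor (harmonic minor): F#m (i), G#dim (ii°), Aaug (III+), Bm (iv), C# (V), D (VI), E#dim (vii°).
Shared triads with their functions: Bm (iii in G major, iv in F# minor); D (V in G major, VI in F# minor).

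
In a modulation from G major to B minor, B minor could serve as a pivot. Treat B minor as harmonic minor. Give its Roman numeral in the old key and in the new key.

iii in G major; i in B minor

The scale of G major is G A B C D E F#; B is degree 3, and the triad built there (B-D-F#) is minor, so it is iii.
The scale of B minor (harmonic minor) is B C# D E F# G A#; B is degree 1, and the triad built there (B-D-F#) is minor, so it is i.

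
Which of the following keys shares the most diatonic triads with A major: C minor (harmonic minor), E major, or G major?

E major

Triads of A major: A major (I), B minor (ii), C# minor (iii), D major (IV), E major (V), F# minor (vi), G# diminished (vii°).
C minor (harmonic minor) shares 0: none.
E major shares 4: A, C#m, E, F#m.
G major shares 2: Bm, D.
The most common triads (4) are shared with E major.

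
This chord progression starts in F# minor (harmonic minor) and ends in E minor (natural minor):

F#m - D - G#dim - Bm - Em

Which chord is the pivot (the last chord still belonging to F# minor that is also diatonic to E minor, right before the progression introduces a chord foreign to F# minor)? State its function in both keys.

Bm — iv in F# minor, v in E minor

Chords diatonic to F# minor: F#m, G#dim, Aaug, Bm, C#, D, E#dim.
Reading the progression, the first chord not in that set is Em, so the modulation leaves F# minor there.
The chord immediately before Em is Bm, which is diatonic to both keys: iv in F# minor and v in E minor.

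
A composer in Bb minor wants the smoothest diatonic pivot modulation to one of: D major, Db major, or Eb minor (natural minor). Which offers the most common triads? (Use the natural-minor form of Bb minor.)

Triads of Bb minor (natural minor): Bbm (i), Cdim (ii°), Db (III), Ebm (iv), Fm (v), Gb (VI), Ab (VII).
D major shares 0: none.
Db major shares 7: Bbm, Cdim, Db, Ebm, Fm, Gb, Ab.
Eb minor (natural minor) shares 4: Bbm, Db, Ebm, Gb.
The most common triads (7) are shared with Db major.

Db major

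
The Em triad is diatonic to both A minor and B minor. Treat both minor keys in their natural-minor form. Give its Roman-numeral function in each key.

The scale of A minor (natural minor) is A B C D E F G; E is degree 5, and the triad built there (E-G-B) is minor, so it is v.
The scale of B minor (natural minor) is B C# D E F# G A; E is degree 4, and the triad built there (E-G-B) is minor, so it is iv.

v in A minor; iv in B minor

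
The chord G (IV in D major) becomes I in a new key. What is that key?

The numeral I denotes a major triad on scale degree 1. With G on degree 1, the tonic of the new key is G.
Degree 1 carries a major triad in major keys, so the destination is G major.
Check: the diatonic triads of G major are G (I), Am (ii), Bm (iii), C (IV), D (V), Em (vi), F#dim (vii°) — G is indeed I.

G major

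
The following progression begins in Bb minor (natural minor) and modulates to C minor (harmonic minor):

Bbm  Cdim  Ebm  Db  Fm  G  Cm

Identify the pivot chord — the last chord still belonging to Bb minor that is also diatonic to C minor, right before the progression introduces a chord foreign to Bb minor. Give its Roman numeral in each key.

Chords diatonic to Bb minor: Bbm, Cdim, Db, Ebm, Fm, Gb, Ab.
Reading the progression, the first chord not in that set is G, so the modulation leaves Bb minor there.
The chord immediately before G is Fm, which is diatonic to both keys: v in Bb minor and iv in C minor.

Fm — v in Bb minor, iv in C minor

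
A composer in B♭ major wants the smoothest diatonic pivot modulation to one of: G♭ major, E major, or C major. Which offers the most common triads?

Triads of B♭ major: B♭ major (I), C minor (ii), D minor (iii), E♭ major (IV), F major (V), G minor (vi), A diminished (vii°).
G♭ major shares 0: none.
E major shares 0: none.
C major shares 2: Dm, F.
The most common triads (2) are shared with C major.

C major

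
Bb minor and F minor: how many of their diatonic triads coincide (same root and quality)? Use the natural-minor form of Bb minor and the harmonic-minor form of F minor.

3

Diatonic triads of Bb minor (natural minor): Bbm (i), Cdim (ii°), Db (III), Ebm (iv), Fm (v), Gb (VI), Ab (VII).
Diatonic triads of F minor (harmonic minor): Fm (i), Gdim (ii°), Abaug (III+), Bbm (iv), C (V), Db (VI), Edim (vii°).
Matching root and quality in both lists: Bbm, Db, Fm.
That gives 3 common triads.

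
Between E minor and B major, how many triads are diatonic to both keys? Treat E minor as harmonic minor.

Diatonic triads of E minor (harmonic minor): Em (i), F#dim (ii°), Gaug (III+), Am (iv), B (V), C (VI), D#dim (vii°).
Diatonic triads of B major: B (I), C#m (ii), D#m (iii), E (IV), F# (V), G#m (vi), A#dim (vii°).
Matching root and quality in both lists: B.
That gives 1 common triad.

1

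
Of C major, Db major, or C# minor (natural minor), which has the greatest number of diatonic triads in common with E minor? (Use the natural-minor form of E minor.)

Triads of E minor (natural minor): E minor (i), F# diminished (ii°), G major (III), A minor (iv), B minor (v), C major (VI), D major (VII).
C major shares 4: Em, G, Am, C.
Db major shares 0: none.
C# minor (natural minor) shares 0: none.
The most common triads (4) are shared with C major.

C major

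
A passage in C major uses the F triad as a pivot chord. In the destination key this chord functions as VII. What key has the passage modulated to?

The numeral VII denotes a major triad on scale degree 7. With F on degree 7, the tonic of the new key is G.
Degree 7 carries a major triad in natural-minor keys, so the destination is G minor.
Check: the diatonic triads of G minor (natural minor) are Gm (i), Adim (ii°), B♭ (III), Cm (iv), Dm (v), E♭ (VI), F (VII) — F is indeed VII.

G minor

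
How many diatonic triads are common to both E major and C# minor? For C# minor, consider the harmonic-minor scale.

Diatonic triads of E major: E (I), F#m (ii), G#m (iii), A (IV), B (V), C#m (vi), D#dim (vii°).
Diatonic triads of C# minor (harmonic minor): C#m (i), D#dim (ii°), Eaug (III+), F#m (iv), G# (V), A (VI), B#dim (vii°).
Matching root and quality in both lists: F#m, A, C#m, D#dim.
That gives 4 common triads.

4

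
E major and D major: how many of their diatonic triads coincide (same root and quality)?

2

Diatonic triads of E major: E (I), F#m (ii), G#m (iii), A (IV), B (V), C#m (vi), D#dim (vii°).
Diatonic triads of D major: D (I), Em (ii), F#m (iii), G (IV), A (V), Bm (vi), C#dim (vii°).
Matching root and quality in both lists: F#m, A.
That gives 2 common triads.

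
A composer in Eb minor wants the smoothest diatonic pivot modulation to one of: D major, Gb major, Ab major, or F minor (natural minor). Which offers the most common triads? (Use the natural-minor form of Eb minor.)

Gb major

Triads of Eb minor (natural minor): Ebm (i), Fdim (ii°), Gb (III), Abm (iv), Bbm (v), Cb (VI), Db (VII).
D major shares 0: none.
Gb major shares 7: Ebm, Fdim, Gb, Abm, Bbm, Cb, Db.
Ab major shares 2: Bbm, Db.
F minor (natural minor) shares 2: Bbm, Db.
The most common triads (7) are shared with Gb major.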